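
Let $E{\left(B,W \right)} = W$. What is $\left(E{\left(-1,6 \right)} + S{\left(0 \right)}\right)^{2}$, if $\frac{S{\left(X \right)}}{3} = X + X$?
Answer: $36$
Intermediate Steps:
$S{\left(X \right)} = 6 X$ ($S{\left(X \right)} = 3 \left(X + X\right) = 3 \cdot 2 X = 6 X$)
$\left(E{\left(-1,6 \right)} + S{\left(0 \right)}\right)^{2} = \left(6 + 6 \cdot 0\right)^{2} = \left(6 + 0\right)^{2} = 6^{2} = 36$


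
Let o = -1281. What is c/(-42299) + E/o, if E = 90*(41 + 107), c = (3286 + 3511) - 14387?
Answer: -184566630/18061673 ≈ -10.219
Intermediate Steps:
c = -7590 (c = 6797 - 14387 = -7590)
E = 13320 (E = 90*148 = 13320)
c/(-42299) + E/o = -7590/(-42299) + 13320/(-1281) = -7590*(-1/42299) + 13320*(-1/1281) = 7590/42299 - 4440/427 = -184566630/18061673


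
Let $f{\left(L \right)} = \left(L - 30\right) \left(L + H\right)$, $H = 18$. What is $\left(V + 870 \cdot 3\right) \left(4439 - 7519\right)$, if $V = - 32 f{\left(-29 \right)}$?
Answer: $55926640$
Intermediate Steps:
$f{\left(L \right)} = \left(-30 + L\right) \left(18 + L\right)$ ($f{\left(L \right)} = \left(L - 30\right) \left(L + 18\right) = \left(-30 + L\right) \left(18 + L\right)$)
$V = -20768$ ($V = - 32 \left(-540 + \left(-29\right)^{2} - -348\right) = - 32 \left(-540 + 841 + 348\right) = \left(-32\right) 649 = -20768$)
$\left(V + 870 \cdot 3\right) \left(4439 - 7519\right) = \left(-20768 + 870 \cdot 3\right) \left(4439 - 7519\right) = \left(-20768 + 2610\right) \left(-3080\right) = \left(-18158\right) \left(-3080\right) = 55926640$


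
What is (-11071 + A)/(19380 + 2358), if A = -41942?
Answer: -17671/7246 ≈ -2.4387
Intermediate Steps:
(-11071 + A)/(19380 + 2358) = (-11071 - 41942)/(19380 + 2358) = -53013/21738 = -53013*1/21738 = -17671/7246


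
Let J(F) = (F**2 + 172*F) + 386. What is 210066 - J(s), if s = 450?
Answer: -70220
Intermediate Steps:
J(F) = 386 + F**2 + 172*F
210066 - J(s) = 210066 - (386 + 450**2 + 172*450) = 210066 - (386 + 202500 + 77400) = 210066 - 1*280286 = 210066 - 280286 = -70220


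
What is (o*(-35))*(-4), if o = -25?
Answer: -3500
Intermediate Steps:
(o*(-35))*(-4) = -25*(-35)*(-4) = 875*(-4) = -3500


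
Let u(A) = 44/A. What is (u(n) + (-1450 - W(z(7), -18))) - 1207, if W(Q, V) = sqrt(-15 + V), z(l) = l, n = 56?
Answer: -37187/14 - I*sqrt(33) ≈ -2656.2 - 5.7446*I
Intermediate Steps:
(u(n) + (-1450 - W(z(7), -18))) - 1207 = (44/56 + (-1450 - sqrt(-15 - 18))) - 1207 = (44*(1/56) + (-1450 - sqrt(-33))) - 1207 = (11/14 + (-1450 - I*sqrt(33))) - 1207 = (-20289/14 - I*sqrt(33)) - 1207 = -37187/14 - I*sqrt(33)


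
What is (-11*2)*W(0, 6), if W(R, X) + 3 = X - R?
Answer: -66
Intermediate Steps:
W(R, X) = -3 + X - R (W(R, X) = -3 + (X - R) = -3 + X - R)
(-11*2)*W(0, 6) = (-11*2)*(-3 + 6 - 1*0) = -22*(-3 + 6 + 0) = -22*3 = -66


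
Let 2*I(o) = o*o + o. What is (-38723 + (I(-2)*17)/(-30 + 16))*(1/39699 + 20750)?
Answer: -148863101960963/185262 ≈ -8.0353e+8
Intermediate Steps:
I(o) = o/2 + o²/2 (I(o) = (o*o + o)/2 = (o² + o)/2 = (o + o²)/2 = o/2 + o²/2)
(-38723 + (I(-2)*17)/(-30 + 16))*(1/39699 + 20750) = (-38723 + (((½)*(-2)*(1 - 2))*17)/(-30 + 16))*(1/39699 + 20750) = (-38723 + (((½)*(-2)*(-1))*17)/(-14))*(1/39699 + 20750) = (-38723 + (1*17)*(-1/14))*(823754251/39699) = (-38723 + 17*(-1/14))*(823754251/39699) = (-38723 - 17/14)*(823754251/39699) = -542139/14*823754251/39699 = -148863101960963/185262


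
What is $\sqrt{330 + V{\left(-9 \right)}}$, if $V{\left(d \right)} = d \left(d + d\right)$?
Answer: $2 \sqrt{123} \approx 22.181$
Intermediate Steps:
$V{\left(d \right)} = 2 d^{2}$ ($V{\left(d \right)} = d 2 d = 2 d^{2}$)
$\sqrt{330 + V{\left(-9 \right)}} = \sqrt{330 + 2 \left(-9\right)^{2}} = \sqrt{330 + 2 \cdot 81} = \sqrt{330 + 162} = \sqrt{492} = 2 \sqrt{123}$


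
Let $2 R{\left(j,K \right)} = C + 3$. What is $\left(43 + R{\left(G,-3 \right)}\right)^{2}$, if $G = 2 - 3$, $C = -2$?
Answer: $\frac{7569}{4} \approx 1892.3$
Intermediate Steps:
$G = -1$ ($G = 2 - 3 = -1$)
$R{\left(j,K \right)} = \frac{1}{2}$ ($R{\left(j,K \right)} = \frac{-2 + 3}{2} = \frac{1}{2} \cdot 1 = \frac{1}{2}$)
$\left(43 + R{\left(G,-3 \right)}\right)^{2} = \left(43 + \frac{1}{2}\right)^{2} = \left(\frac{87}{2}\right)^{2} = \frac{7569}{4}$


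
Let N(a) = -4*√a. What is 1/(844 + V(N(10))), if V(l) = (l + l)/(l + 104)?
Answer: 140521/118595494 + 13*√10/118595494 ≈ 0.0011852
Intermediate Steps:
V(l) = 2*l/(104 + l) (V(l) = (2*l)/(104 + l) = 2*l/(104 + l))
1/(844 + V(N(10))) = 1/(844 + 2*(-4*√10)/(104 - 4*√10)) = 1/(844 - 8*√10/(104 - 4*√10))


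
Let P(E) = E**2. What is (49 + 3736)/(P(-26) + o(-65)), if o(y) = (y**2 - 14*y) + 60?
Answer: 3785/5871 ≈ 0.64469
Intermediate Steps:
o(y) = 60 + y**2 - 14*y
(49 + 3736)/(P(-26) + o(-65)) = (49 + 3736)/((-26)**2 + (60 + (-65)**2 - 14*(-65))) = 3785/(676 + (60 + 4225 + 910)) = 3785/(676 + 5195) = 3785/5871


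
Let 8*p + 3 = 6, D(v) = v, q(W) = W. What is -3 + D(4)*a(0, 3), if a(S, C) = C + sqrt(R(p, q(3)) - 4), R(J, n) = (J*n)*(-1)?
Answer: 9 + I*sqrt(82) ≈ 9.0 + 9.0554*I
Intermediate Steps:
p = 3/8 (p = -3/8 + (1/8)*6 = -3/8 + 3/4 = 3/8 ≈ 0.37500)
R(J, n) = -J*n
a(S, C) = C + I*sqrt(82)/4 (a(S, C) = C + sqrt(-1*3/8*3 - 4) = C + sqrt(-9/8 - 4) = C + sqrt(-41/8) = C + I*sqrt(82)/4)
-3 + D(4)*a(0, 3) = -3 + 4*(3 + I*sqrt(82)/4) = -3 + (12 + I*sqrt(82)) = 9 + I*sqrt(82)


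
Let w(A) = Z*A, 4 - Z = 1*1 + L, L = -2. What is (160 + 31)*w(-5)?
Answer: -4775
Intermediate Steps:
Z = 5 (Z = 4 - (1*1 - 2) = 4 - (1 - 2) = 4 - 1*(-1) = 4 + 1 = 5)
w(A) = 5*A
(160 + 31)*w(-5) = (160 + 31)*(5*(-5)) = 191*(-25) = -4775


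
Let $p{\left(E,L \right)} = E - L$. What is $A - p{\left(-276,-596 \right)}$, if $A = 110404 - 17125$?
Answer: $92959$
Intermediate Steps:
$A = 93279$ ($A = 110404 - 17125 = 93279$)
$A - p{\left(-276,-596 \right)} = 93279 - \left(-276 - -596\right) = 93279 - \left(-276 + 596\right) = 93279 - 320 = 92959$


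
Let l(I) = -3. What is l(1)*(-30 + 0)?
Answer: 90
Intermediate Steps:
l(1)*(-30 + 0) = -3*(-30 + 0) = -3*(-30) = 90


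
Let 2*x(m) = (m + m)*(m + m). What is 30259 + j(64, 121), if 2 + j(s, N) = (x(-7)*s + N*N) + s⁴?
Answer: 16828386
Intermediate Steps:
x(m) = 2*m² (x(m) = ((m + m)*(m + m))/2 = ((2*m)*(2*m))/2 = (4*m²)/2 = 2*m²)
j(s, N) = -2 + N² + s⁴ + 98*s (j(s, N) = -2 + (((2*(-7)²)*s + N*N) + s⁴) = -2 + (((2*49)*s + N²) + s⁴) = -2 + ((98*s + N²) + s⁴) = -2 + ((N² + 98*s) + s⁴) = -2 + (N² + s⁴ + 98*s) = -2 + N² + s⁴ + 98*s)
30259 + j(64, 121) = 30259 + (-2 + 121² + 64⁴ + 98*64) = 30259 + (-2 + 14641 + 16777216 + 6272) = 30259 + 16798127 = 16828386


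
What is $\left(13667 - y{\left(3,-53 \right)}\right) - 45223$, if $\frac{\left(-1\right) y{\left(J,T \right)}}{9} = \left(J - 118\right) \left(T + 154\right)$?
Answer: $-136091$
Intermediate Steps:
$y{\left(J,T \right)} = - 9 \left(-118 + J\right) \left(154 + T\right)$ ($y{\left(J,T \right)} = - 9 \left(J - 118\right) \left(T + 154\right) = - 9 \left(-118 + J\right) \left(154 + T\right)$)
$\left(13667 - y{\left(3,-53 \right)}\right) - 45223 = \left(13667 - \left(163548 - 4158 + 1062 \left(-53\right) - 27 \left(-53\right)\right)\right) - 45223 = \left(13667 - \left(163548 - 4158 - 56286 + 1431\right)\right) - 45223 = \left(13667 - 104535\right) - 45223 = -90868 - 45223 = -136091$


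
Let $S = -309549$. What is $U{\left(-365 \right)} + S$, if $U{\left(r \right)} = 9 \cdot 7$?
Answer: $-309486$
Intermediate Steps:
$U{\left(r \right)} = 63$
$U{\left(-365 \right)} + S = 63 - 309549 = -309486$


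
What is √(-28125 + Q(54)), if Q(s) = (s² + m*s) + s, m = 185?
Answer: 3*I*√1685 ≈ 123.15*I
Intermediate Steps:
Q(s) = s² + 186*s (Q(s) = (s² + 185*s) + s = s² + 186*s)
√(-28125 + Q(54)) = √(-28125 + 54*(186 + 54)) = √(-28125 + 54*240) = √(-28125 + 12960) = √(-15165) = 3*I*√1685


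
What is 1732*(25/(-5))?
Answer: -8660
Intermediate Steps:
1732*(25/(-5)) = 1732*(25*(-1/5)) = 1732*(-5) = -8660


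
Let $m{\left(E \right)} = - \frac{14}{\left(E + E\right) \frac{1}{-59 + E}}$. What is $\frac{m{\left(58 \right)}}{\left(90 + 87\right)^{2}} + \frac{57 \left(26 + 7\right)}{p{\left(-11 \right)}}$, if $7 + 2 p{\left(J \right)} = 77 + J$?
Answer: $\frac{115862083}{1817082} \approx 63.763$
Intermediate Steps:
$p{\left(J \right)} = 35 + \frac{J}{2}$ ($p{\left(J \right)} = - \frac{7}{2} + \frac{77 + J}{2} = - \frac{7}{2} + \left(\frac{77}{2} + \frac{J}{2}\right) = 35 + \frac{J}{2}$)
$m{\left(E \right)} = - \frac{7 \left(-59 + E\right)}{E}$ ($m{\left(E \right)} = - \frac{14}{2 E \frac{1}{-59 + E}} = - 14 \frac{-59 + E}{2 E} = - \frac{7 \left(-59 + E\right)}{E}$)
$\frac{m{\left(58 \right)}}{\left(90 + 87\right)^{2}} + \frac{57 \left(26 + 7\right)}{p{\left(-11 \right)}} = \frac{-7 + \frac{413}{58}}{\left(90 + 87\right)^{2}} + \frac{57 \left(26 + 7\right)}{35 + \frac{1}{2} \left(-11\right)} = \frac{-7 + 413 \cdot \frac{1}{58}}{177^{2}} + \frac{57 \cdot 33}{35 - \frac{11}{2}} = \frac{-7 + \frac{413}{58}}{31329} + \frac{1881}{\frac{59}{2}} = \frac{7}{58} \cdot \frac{1}{31329} + 1881 \cdot \frac{2}{59} = \frac{7}{1817082} + \frac{3762}{59} = \frac{115862083}{1817082}$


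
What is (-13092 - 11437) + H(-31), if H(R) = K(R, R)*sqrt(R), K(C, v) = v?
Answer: -24529 - 31*I*sqrt(31) ≈ -24529.0 - 172.6*I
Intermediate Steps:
H(R) = R**(3/2) (H(R) = R*sqrt(R) = R**(3/2))
(-13092 - 11437) + H(-31) = (-13092 - 11437) + (-31)**(3/2) = -24529 - 31*I*sqrt(31)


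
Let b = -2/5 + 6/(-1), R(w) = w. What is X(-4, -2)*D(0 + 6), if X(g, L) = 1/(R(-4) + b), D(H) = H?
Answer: -15/26 ≈ -0.57692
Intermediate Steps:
b = -32/5 (b = -2*1/5 + 6*(-1) = -2/5 - 6 = -32/5 ≈ -6.4000)
X(g, L) = -5/52 (X(g, L) = 1/(-4 - 32/5) = 1/(-52/5) = -5/52)
X(-4, -2)*D(0 + 6) = -5*(0 + 6)/52 = -5/52*6 = -15/26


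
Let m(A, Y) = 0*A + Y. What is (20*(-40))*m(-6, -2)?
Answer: 1600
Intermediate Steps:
m(A, Y) = Y (m(A, Y) = 0 + Y = Y)
(20*(-40))*m(-6, -2) = (20*(-40))*(-2) = -800*(-2) = 1600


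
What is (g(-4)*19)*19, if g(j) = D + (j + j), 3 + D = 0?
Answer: -3971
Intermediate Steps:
D = -3 (D = -3 + 0 = -3)
g(j) = -3 + 2*j (g(j) = -3 + (j + j) = -3 + 2*j)
(g(-4)*19)*19 = ((-3 + 2*(-4))*19)*19 = ((-3 - 8)*19)*19 = -11*19*19 = -209*19 = -3971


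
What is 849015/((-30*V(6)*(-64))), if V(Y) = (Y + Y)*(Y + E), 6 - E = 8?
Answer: 18867/2048 ≈ 9.2124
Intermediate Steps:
E = -2 (E = 6 - 1*8 = 6 - 8 = -2)
V(Y) = 2*Y*(-2 + Y) (V(Y) = (Y + Y)*(Y - 2) = (2*Y)*(-2 + Y) = 2*Y*(-2 + Y))
849015/((-30*V(6)*(-64))) = 849015/((-60*6*(-2 + 6)*(-64))) = 849015/((-60*6*4*(-64))) = 849015/((-30*48*(-64))) = 849015/((-1440*(-64))) = 849015/92160 = 849015*(1/92160) = 18867/2048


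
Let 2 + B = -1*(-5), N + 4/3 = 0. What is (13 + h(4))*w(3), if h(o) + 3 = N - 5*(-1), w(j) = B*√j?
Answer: 41*√3 ≈ 71.014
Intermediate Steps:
N = -4/3 (N = -4/3 + 0 = -4/3 ≈ -1.3333)
B = 3 (B = -2 - 1*(-5) = -2 + 5 = 3)
w(j) = 3*√j
h(o) = ⅔ (h(o) = -3 + (-4/3 - 5*(-1)) = -3 + (-4/3 + 5) = -3 + 11/3 = ⅔)
(13 + h(4))*w(3) = (13 + ⅔)*(3*√3) = 41*(3*√3)/3 = 41*√3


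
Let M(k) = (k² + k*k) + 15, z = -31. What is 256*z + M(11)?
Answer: -7679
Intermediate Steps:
M(k) = 15 + 2*k² (M(k) = (k² + k²) + 15 = 2*k² + 15 = 15 + 2*k²)
256*z + M(11) = 256*(-31) + (15 + 2*11²) = -7936 + (15 + 2*121) = -7936 + (15 + 242) = -7936 + 257 = -7679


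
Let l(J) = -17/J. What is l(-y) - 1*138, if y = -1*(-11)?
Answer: -1501/11 ≈ -136.45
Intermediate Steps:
y = 11
l(-y) - 1*138 = -17/((-1*11)) - 1*138 = -17/(-11) - 138 = -17*(-1/11) - 138 = 17/11 - 138 = -1501/11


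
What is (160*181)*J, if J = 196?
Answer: 5676160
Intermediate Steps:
(160*181)*J = (160*181)*196 = 28960*196 = 5676160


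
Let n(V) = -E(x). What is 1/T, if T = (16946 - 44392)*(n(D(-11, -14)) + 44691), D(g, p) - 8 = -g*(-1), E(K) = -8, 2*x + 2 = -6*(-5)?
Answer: -1/1226808754 ≈ -8.1512e-10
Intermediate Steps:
x = 14 (x = -1 + (-6*(-5))/2 = -1 + (½)*30 = -1 + 15 = 14)
D(g, p) = 8 + g (D(g, p) = 8 - g*(-1) = 8 + g)
n(V) = 8 (n(V) = -1*(-8) = 8)
T = -1226808754 (T = (16946 - 44392)*(8 + 44691) = -27446*44699 = -1226808754)
1/T = 1/(-1226808754) = -1/1226808754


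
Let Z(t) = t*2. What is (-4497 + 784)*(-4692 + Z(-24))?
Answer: 17599620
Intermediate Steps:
Z(t) = 2*t
(-4497 + 784)*(-4692 + Z(-24)) = (-4497 + 784)*(-4692 + 2*(-24)) = -3713*(-4692 - 48) = -3713*(-4740) = 17599620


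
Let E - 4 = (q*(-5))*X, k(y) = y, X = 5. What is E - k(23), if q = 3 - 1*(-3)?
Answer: -169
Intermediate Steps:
q = 6 (q = 3 + 3 = 6)
E = -146 (E = 4 + (6*(-5))*5 = 4 - 30*5 = 4 - 150 = -146)
E - k(23) = -146 - 1*23 = -146 - 23 = -169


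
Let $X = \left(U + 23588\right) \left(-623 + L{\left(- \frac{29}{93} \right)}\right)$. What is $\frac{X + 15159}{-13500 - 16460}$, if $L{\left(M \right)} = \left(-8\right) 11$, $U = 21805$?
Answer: $\frac{4032408}{3745} \approx 1076.7$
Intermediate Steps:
$L{\left(M \right)} = -88$
$X = -32274423$ ($X = \left(21805 + 23588\right) \left(-623 - 88\right) = 45393 \left(-711\right) = -32274423$)
$\frac{X + 15159}{-13500 - 16460} = \frac{-32274423 + 15159}{-13500 - 16460} = - \frac{32259264}{-29960} = \left(-32259264\right) \left(- \frac{1}{29960}\right) = \frac{4032408}{3745}$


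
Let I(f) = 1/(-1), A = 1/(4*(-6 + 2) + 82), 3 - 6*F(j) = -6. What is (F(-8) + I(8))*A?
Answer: 1/132 ≈ 0.0075758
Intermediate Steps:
F(j) = 3/2 (F(j) = ½ - ⅙*(-6) = ½ + 1 = 3/2)
A = 1/66 (A = 1/(4*(-4) + 82) = 1/(-16 + 82) = 1/66 ≈ 0.015152)
I(f) = -1
(F(-8) + I(8))*A = (3/2 - 1)*(1/66) = (½)*(1/66) = 1/132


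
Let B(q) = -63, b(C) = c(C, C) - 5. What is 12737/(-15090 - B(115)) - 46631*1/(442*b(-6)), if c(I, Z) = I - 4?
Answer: 309843/50090 ≈ 6.1857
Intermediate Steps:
c(I, Z) = -4 + I
b(C) = -9 + C (b(C) = (-4 + C) - 5 = -9 + C)
12737/(-15090 - B(115)) - 46631*1/(442*b(-6)) = 12737/(-15090 - 1*(-63)) - 46631*1/(442*(-9 - 6)) = 12737/(-15090 + 63) - 46631/(442*(-15)) = 12737/(-15027) - 46631/(-6630) = 12737*(-1/15027) - 46631*(-1/6630) = -12737/15027 + 211/30 = 309843/50090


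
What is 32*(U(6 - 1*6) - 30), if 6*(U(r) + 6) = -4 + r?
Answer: -3520/3 ≈ -1173.3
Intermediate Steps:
U(r) = -20/3 + r/6 (U(r) = -6 + (-4 + r)/6 = -6 + (-⅔ + r/6) = -20/3 + r/6)
32*(U(6 - 1*6) - 30) = 32*((-20/3 + (6 - 1*6)/6) - 30) = 32*((-20/3 + (6 - 6)/6) - 30) = 32*((-20/3 + (⅙)*0) - 30) = 32*((-20/3 + 0) - 30) = 32*(-20/3 - 30) = 32*(-110/3) = -3520/3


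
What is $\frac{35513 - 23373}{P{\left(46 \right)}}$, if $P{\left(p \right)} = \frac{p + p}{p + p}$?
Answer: $12140$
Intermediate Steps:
$P{\left(p \right)} = 1$ ($P{\left(p \right)} = \frac{2 p}{2 p} = 2 p \frac{1}{2 p} = 1$)
$\frac{35513 - 23373}{P{\left(46 \right)}} = \frac{35513 - 23373}{1} = 12140 \cdot 1 = 12140$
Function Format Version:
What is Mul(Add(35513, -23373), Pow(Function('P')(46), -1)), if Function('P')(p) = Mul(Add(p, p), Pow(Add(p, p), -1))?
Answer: 12140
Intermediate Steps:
Function('P')(p) = 1 (Function('P')(p) = Mul(Mul(2, p), Pow(Mul(2, p), -1)) = Mul(Mul(2, p), Mul(Rational(1, 2), Pow(p, -1))) = 1)
Mul(Add(35513, -23373), Pow(Function('P')(46), -1)) = Mul(Add(35513, -23373), Pow(1, -1)) = Mul(12140, 1) = 12140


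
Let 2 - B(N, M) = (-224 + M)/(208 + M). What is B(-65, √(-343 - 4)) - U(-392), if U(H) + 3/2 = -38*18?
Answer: 20019205/29074 - 144*I*√347/14537 ≈ 688.56 - 0.18452*I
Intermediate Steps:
U(H) = -1371/2 (U(H) = -3/2 - 38*18 = -3/2 - 684 = -1371/2)
B(N, M) = 2 - (-224 + M)/(208 + M)
B(-65, √(-343 - 4)) - U(-392) = (640 + √(-343 - 4))/(208 + √(-343 - 4)) - 1*(-1371/2) = (640 + √(-347))/(208 + √(-347)) + 1371/2 = (640 + I*√347)/(208 + I*√347) + 1371/2 = 1371/2 + (640 + I*√347)/(208 + I*√347)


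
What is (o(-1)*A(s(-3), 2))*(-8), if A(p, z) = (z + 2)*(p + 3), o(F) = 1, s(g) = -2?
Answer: -32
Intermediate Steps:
A(p, z) = (2 + z)*(3 + p)
(o(-1)*A(s(-3), 2))*(-8) = (1*(6 + 2*(-2) + 3*2 - 2*2))*(-8) = (1*(6 - 4 + 6 - 4))*(-8) = (1*4)*(-8) = 4*(-8) = -32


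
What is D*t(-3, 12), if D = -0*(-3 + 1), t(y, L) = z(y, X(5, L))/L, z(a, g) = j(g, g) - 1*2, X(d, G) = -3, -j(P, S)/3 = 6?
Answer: 0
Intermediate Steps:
j(P, S) = -18 (j(P, S) = -3*6 = -18)
z(a, g) = -20 (z(a, g) = -18 - 1*2 = -18 - 2 = -20)
t(y, L) = -20/L
D = 0 (D = -0*(-2) = -5*0 = 0)
D*t(-3, 12) = 0*(-20/12) = 0*(-20*1/12) = 0*(-5/3) = 0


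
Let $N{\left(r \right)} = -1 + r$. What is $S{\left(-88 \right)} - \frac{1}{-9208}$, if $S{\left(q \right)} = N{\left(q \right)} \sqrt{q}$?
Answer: $\frac{1}{9208} - 178 i \sqrt{22} \approx 0.0001086 - 834.89 i$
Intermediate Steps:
$S{\left(q \right)} = \sqrt{q} \left(-1 + q\right)$ ($S{\left(q \right)} = \left(-1 + q\right) \sqrt{q} = \sqrt{q} \left(-1 + q\right)$)
$S{\left(-88 \right)} - \frac{1}{-9208} = \sqrt{-88} \left(-1 - 88\right) - \frac{1}{-9208} = 2 i \sqrt{22} \left(-89\right) - - \frac{1}{9208} = - 178 i \sqrt{22} + \frac{1}{9208} = \frac{1}{9208} - 178 i \sqrt{22}$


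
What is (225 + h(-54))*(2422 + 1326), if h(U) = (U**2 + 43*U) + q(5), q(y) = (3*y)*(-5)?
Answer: 2788512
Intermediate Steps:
q(y) = -15*y
h(U) = -75 + U**2 + 43*U (h(U) = (U**2 + 43*U) - 15*5 = (U**2 + 43*U) - 75 = -75 + U**2 + 43*U)
(225 + h(-54))*(2422 + 1326) = (225 + (-75 + (-54)**2 + 43*(-54)))*(2422 + 1326) = (225 + (-75 + 2916 - 2322))*3748 = (225 + 519)*3748 = 744*3748 = 2788512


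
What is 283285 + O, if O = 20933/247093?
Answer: 6363432858/22463 ≈ 2.8329e+5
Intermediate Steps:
O = 1903/22463 (O = 20933*(1/247093) = 1903/22463 ≈ 0.084717)
283285 + O = 283285 + 1903/22463 = 6363432858/22463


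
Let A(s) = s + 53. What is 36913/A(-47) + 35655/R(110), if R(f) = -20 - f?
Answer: 229238/39 ≈ 5877.9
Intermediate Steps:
A(s) = 53 + s
36913/A(-47) + 35655/R(110) = 36913/(53 - 47) + 35655/(-20 - 1*110) = 36913/6 + 35655/(-20 - 110) = 36913*(⅙) + 35655/(-130) = 36913/6 + 35655*(-1/130) = 36913/6 - 7131/26 = 229238/39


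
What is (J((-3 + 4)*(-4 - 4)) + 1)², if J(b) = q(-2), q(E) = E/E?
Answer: 4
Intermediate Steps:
q(E) = 1
J(b) = 1
(J((-3 + 4)*(-4 - 4)) + 1)² = (1 + 1)² = 2² = 4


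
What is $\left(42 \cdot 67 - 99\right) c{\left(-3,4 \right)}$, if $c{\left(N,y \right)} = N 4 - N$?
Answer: $-24435$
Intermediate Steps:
$c{\left(N,y \right)} = 3 N$ ($c{\left(N,y \right)} = 4 N - N = 3 N$)
$\left(42 \cdot 67 - 99\right) c{\left(-3,4 \right)} = \left(42 \cdot 67 - 99\right) 3 \left(-3\right) = \left(2814 - 99\right) \left(-9\right) = 2715 \left(-9\right) = -24435$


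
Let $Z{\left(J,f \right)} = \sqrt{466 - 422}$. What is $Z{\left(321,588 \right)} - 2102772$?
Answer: $-2102772 + 2 \sqrt{11} \approx -2.1028 \cdot 10^{6}$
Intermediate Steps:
$Z{\left(J,f \right)} = 2 \sqrt{11}$ ($Z{\left(J,f \right)} = \sqrt{44} = 2 \sqrt{11}$)
$Z{\left(321,588 \right)} - 2102772 = 2 \sqrt{11} - 2102772 = -2102772 + 2 \sqrt{11}$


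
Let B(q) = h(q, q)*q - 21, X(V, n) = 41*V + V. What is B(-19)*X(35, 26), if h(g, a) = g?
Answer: 499800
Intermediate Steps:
X(V, n) = 42*V
B(q) = -21 + q**2 (B(q) = q*q - 21 = q**2 - 21 = -21 + q**2)
B(-19)*X(35, 26) = (-21 + (-19)**2)*(42*35) = (-21 + 361)*1470 = 340*1470 = 499800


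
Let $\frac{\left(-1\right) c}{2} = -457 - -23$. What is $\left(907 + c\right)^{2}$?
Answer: $3150625$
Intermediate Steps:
$c = 868$ ($c = - 2 \left(-457 - -23\right) = - 2 \left(-457 + 23\right) = \left(-2\right) \left(-434\right) = 868$)
$\left(907 + c\right)^{2} = \left(907 + 868\right)^{2} = 1775^{2} = 3150625$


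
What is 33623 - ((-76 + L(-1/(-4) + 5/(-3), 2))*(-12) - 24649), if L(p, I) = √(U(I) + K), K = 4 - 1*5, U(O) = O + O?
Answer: 57360 + 12*√3 ≈ 57381.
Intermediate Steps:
U(O) = 2*O
K = -1 (K = 4 - 5 = -1)
L(p, I) = √(-1 + 2*I) (L(p, I) = √(2*I - 1) = √(-1 + 2*I))
33623 - ((-76 + L(-1/(-4) + 5/(-3), 2))*(-12) - 24649) = 33623 - ((-76 + √(-1 + 2*2))*(-12) - 24649) = 33623 - ((-76 + √(-1 + 4))*(-12) - 24649) = 33623 - ((-76 + √3)*(-12) - 24649) = 33623 - ((912 - 12*√3) - 24649) = 33623 - (-23737 - 12*√3) = 33623 + (23737 + 12*√3) = 57360 + 12*√3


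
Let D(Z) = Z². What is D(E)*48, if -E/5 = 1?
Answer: 1200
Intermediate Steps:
E = -5 (E = -5*1 = -5)
D(E)*48 = (-5)²*48 = 25*48 = 1200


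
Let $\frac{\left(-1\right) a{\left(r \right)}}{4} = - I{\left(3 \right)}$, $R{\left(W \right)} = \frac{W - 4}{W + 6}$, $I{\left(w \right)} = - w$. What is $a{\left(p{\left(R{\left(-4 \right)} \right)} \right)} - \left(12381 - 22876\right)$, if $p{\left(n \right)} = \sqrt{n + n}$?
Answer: $10483$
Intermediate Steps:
$R{\left(W \right)} = \frac{-4 + W}{6 + W}$
$p{\left(n \right)} = \sqrt{2} \sqrt{n}$ ($p{\left(n \right)} = \sqrt{2 n} = \sqrt{2} \sqrt{n}$)
$a{\left(r \right)} = -12$ ($a{\left(r \right)} = - 4 \left(- \left(-1\right) 3\right) = - 4 \left(\left(-1\right) \left(-3\right)\right) = \left(-4\right) 3 = -12$)
$a{\left(p{\left(R{\left(-4 \right)} \right)} \right)} - \left(12381 - 22876\right) = -12 - \left(12381 - 22876\right) = -12 - -10495 = -12 + 10495 = 10483$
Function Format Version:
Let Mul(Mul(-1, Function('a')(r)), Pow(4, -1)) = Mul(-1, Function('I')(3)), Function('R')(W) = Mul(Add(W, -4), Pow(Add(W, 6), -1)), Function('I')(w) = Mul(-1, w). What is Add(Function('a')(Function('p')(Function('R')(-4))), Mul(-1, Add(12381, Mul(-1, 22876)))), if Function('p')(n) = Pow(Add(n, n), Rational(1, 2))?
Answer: 10483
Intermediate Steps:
Function('R')(W) = Mul(Pow(Add(6, W), -1), Add(-4, W)) (Function('R')(W) = Mul(Add(-4, W), Pow(Add(6, W), -1)) = Mul(Pow(Add(6, W), -1), Add(-4, W)))
Function('p')(n) = Mul(Pow(2, Rational(1, 2)), Pow(n, Rational(1, 2))) (Function('p')(n) = Pow(Mul(2, n), Rational(1, 2)) = Mul(Pow(2, Rational(1, 2)), Pow(n, Rational(1, 2))))
Function('a')(r) = -12 (Function('a')(r) = Mul(-4, Mul(-1, Mul(-1, 3))) = Mul(-4, Mul(-1, -3)) = Mul(-4, 3) = -12)
Add(Function('a')(Function('p')(Function('R')(-4))), Mul(-1, Add(12381, Mul(-1, 22876)))) = Add(-12, Mul(-1, Add(12381, Mul(-1, 22876)))) = Add(-12, Mul(-1, Add(12381, -22876))) = Add(-12, Mul(-1, -10495)) = Add(-12, 10495) = 10483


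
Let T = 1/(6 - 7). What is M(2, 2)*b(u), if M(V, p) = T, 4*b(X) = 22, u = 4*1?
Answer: -11/2 ≈ -5.5000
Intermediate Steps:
u = 4
b(X) = 11/2 (b(X) = (¼)*22 = 11/2)
T = -1 (T = 1/(-1) = -1)
M(V, p) = -1
M(2, 2)*b(u) = -1*11/2 = -11/2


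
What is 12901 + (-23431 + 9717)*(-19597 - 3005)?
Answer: 309976729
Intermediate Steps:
12901 + (-23431 + 9717)*(-19597 - 3005) = 12901 - 13714*(-22602) = 12901 + 309963828 = 309976729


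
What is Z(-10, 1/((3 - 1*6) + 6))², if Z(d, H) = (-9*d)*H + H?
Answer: 8281/9 ≈ 920.11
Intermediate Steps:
Z(d, H) = H - 9*H*d (Z(d, H) = -9*H*d + H = H - 9*H*d)
Z(-10, 1/((3 - 1*6) + 6))² = ((1 - 9*(-10))/((3 - 1*6) + 6))² = ((1 + 90)/((3 - 6) + 6))² = (91/(-3 + 6))² = (91/3)² = 8281/9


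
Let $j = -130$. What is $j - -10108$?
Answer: $9978$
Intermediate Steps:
$j - -10108 = -130 - -10108 = -130 + 10108 = 9978$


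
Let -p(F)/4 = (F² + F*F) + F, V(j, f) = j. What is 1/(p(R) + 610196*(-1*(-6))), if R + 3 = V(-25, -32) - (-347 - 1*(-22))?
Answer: 1/2954316 ≈ 3.3849e-7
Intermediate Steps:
R = 297 (R = -3 + (-25 - (-347 - 1*(-22))) = -3 + (-25 - (-347 + 22)) = -3 + (-25 - 1*(-325)) = -3 + (-25 + 325) = -3 + 300 = 297)
p(F) = -8*F² - 4*F (p(F) = -4*((F² + F*F) + F) = -4*((F² + F²) + F) = -4*(2*F² + F) = -4*(F + 2*F²) = -8*F² - 4*F)
1/(p(R) + 610196*(-1*(-6))) = 1/(-4*297*(1 + 2*297) + 610196*(-1*(-6))) = 1/(-4*297*(1 + 594) + 610196*6) = 1/(-4*297*595 + 3661176) = 1/(-706860 + 3661176) = 1/2954316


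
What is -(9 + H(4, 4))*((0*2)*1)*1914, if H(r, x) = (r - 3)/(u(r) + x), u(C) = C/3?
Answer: 0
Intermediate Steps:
u(C) = C/3 (u(C) = C*(⅓) = C/3)
H(r, x) = (-3 + r)/(x + r/3) (H(r, x) = (r - 3)/(r/3 + x) = (-3 + r)/(x + r/3))
-(9 + H(4, 4))*((0*2)*1)*1914 = -(9 + 3*(-3 + 4)/(4 + 3*4))*((0*2)*1)*1914 = -(9 + 3*1/(4 + 12))*(0*1)*1914 = -(9 + 3*1/16)*0*1914 = -(9 + 3*(1/16)*1)*0*1914 = -(9 + 3/16)*0*1914 = -(147/16)*0*1914 = -0*1914 = -1*0 = 0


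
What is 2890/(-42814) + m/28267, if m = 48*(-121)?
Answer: -165177671/605111669 ≈ -0.27297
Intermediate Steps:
m = -5808
2890/(-42814) + m/28267 = 2890/(-42814) - 5808/28267 = 2890*(-1/42814) - 5808*1/28267 = -1445/21407 - 5808/28267 = -165177671/605111669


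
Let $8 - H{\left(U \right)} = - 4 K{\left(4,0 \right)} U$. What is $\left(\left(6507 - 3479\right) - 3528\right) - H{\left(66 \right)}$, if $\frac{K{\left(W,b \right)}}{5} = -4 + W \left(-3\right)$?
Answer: $20612$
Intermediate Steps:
$K{\left(W,b \right)} = -20 - 15 W$ ($K{\left(W,b \right)} = 5 \left(-4 + W \left(-3\right)\right) = 5 \left(-4 - 3 W\right) = -20 - 15 W$)
$H{\left(U \right)} = 8 - 320 U$ ($H{\left(U \right)} = 8 - - 4 \left(-20 - 60\right) U = 8 - \left(-4\right) \left(-80\right) U = 8 - 320 U$)
$\left(\left(6507 - 3479\right) - 3528\right) - H{\left(66 \right)} = \left(\left(6507 - 3479\right) - 3528\right) - \left(8 - 21120\right) = \left(3028 - 3528\right) - \left(8 - 21120\right) = -500 - -21112 = -500 + 21112 = 20612$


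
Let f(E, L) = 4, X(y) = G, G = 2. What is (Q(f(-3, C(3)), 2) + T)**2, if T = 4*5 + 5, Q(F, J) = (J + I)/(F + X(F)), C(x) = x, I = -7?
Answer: 21025/36 ≈ 584.03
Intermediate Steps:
X(y) = 2
Q(F, J) = (-7 + J)/(2 + F) (Q(F, J) = (J - 7)/(F + 2) = (-7 + J)/(2 + F))
T = 25 (T = 20 + 5 = 25)
(Q(f(-3, C(3)), 2) + T)**2 = ((-7 + 2)/(2 + 4) + 25)**2 = (-5/6 + 25)**2 = (145/6)**2 = 21025/36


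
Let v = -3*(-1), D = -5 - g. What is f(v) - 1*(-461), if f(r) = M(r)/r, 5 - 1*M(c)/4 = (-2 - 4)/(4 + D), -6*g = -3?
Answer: 1387/3 ≈ 462.33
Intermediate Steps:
g = ½ (g = -⅙*(-3) = ½ ≈ 0.50000)
D = -11/2 (D = -5 - 1*½ = -5 - ½ = -11/2 ≈ -5.5000)
v = 3
M(c) = 4 (M(c) = 20 - 4*(-2 - 4)/(4 - 11/2) = 20 - (-24)/(-3/2) = 20 - (-24)*(-2)/3 = 20 - 4*4 = 20 - 16 = 4)
f(r) = 4/r
f(v) - 1*(-461) = 4/3 - 1*(-461) = 4*(⅓) + 461 = 4/3 + 461 = 1387/3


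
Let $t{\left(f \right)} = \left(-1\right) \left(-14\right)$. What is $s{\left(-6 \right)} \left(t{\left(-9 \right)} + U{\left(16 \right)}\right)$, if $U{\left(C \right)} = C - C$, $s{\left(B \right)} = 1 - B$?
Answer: $98$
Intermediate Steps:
$U{\left(C \right)} = 0$
$t{\left(f \right)} = 14$
$s{\left(-6 \right)} \left(t{\left(-9 \right)} + U{\left(16 \right)}\right) = \left(1 - -6\right) \left(14 + 0\right) = \left(1 + 6\right) 14 = 7 \cdot 14 = 98$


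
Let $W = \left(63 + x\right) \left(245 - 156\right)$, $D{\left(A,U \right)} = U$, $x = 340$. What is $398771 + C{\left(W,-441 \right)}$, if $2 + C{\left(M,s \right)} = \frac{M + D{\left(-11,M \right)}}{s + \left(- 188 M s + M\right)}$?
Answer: $\frac{592909022140406}{1486848331} \approx 3.9877 \cdot 10^{5}$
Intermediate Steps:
$W = 35867$ ($W = \left(63 + 340\right) \left(245 - 156\right) = 403 \cdot 89 = 35867$)
$C{\left(M,s \right)} = -2 + \frac{2 M}{M + s - 188 M s}$ ($C{\left(M,s \right)} = -2 + \frac{M + M}{s + \left(- 188 M s + M\right)} = -2 + \frac{2 M}{s - \left(- M + 188 M s\right)} = -2 + \frac{2 M}{M + s - 188 M s}$)
$398771 + C{\left(W,-441 \right)} = 398771 + 2 \left(-441\right) \frac{1}{35867 - 441 - 6742996 \left(-441\right)} \left(-1 + 188 \cdot 35867\right) = 398771 + 2 \left(-441\right) \frac{1}{35867 - 441 + 2973661236} \left(-1 + 6742996\right) = 398771 + 2 \left(-441\right) \frac{1}{2973696662} \cdot 6742995 = 398771 - \frac{2973660795}{1486848331} = \frac{592909022140406}{1486848331}$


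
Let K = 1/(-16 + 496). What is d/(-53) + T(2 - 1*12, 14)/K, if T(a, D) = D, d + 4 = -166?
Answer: 356330/53 ≈ 6723.2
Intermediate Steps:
d = -170 (d = -4 - 166 = -170)
K = 1/480 ≈ 0.0020833
d/(-53) + T(2 - 1*12, 14)/K = -170/(-53) + 14/(1/480) = -170*(-1/53) + 14*480 = 170/53 + 6720 = 356330/53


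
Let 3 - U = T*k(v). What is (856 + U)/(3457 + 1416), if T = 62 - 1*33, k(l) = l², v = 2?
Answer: 743/4873 ≈ 0.15247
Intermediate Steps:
T = 29 (T = 62 - 33 = 29)
U = -113 (U = 3 - 29*2² = 3 - 29*4 = 3 - 1*116 = 3 - 116 = -113)
(856 + U)/(3457 + 1416) = (856 - 113)/(3457 + 1416) = 743/4873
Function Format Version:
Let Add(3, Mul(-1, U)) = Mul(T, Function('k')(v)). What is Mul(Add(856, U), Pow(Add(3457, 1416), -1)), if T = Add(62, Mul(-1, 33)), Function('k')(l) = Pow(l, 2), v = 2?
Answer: Rational(743, 4873) ≈ 0.15247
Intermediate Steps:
T = 29 (T = Add(62, -33) = 29)
U = -113 (U = Add(3, Mul(-1, Mul(29, Pow(2, 2)))) = Add(3, Mul(-1, Mul(29, 4))) = Add(3, Mul(-1, 116)) = Add(3, -116) = -113)
Mul(Add(856, U), Pow(Add(3457, 1416), -1)) = Mul(Add(856, -113), Pow(Add(3457, 1416), -1)) = Mul(743, Pow(4873, -1)) = Mul(743, Rational(1, 4873)) = Rational(743, 4873)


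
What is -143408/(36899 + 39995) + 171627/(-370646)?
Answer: -33175344053/14250226762 ≈ -2.3281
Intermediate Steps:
-143408/(36899 + 39995) + 171627/(-370646) = -143408/76894 + 171627*(-1/370646) = -143408*1/76894 - 171627/370646 = -71704/38447 - 171627/370646 = -33175344053/14250226762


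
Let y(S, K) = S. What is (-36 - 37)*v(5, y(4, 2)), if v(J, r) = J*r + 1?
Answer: -1533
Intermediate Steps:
v(J, r) = 1 + J*r
(-36 - 37)*v(5, y(4, 2)) = (-36 - 37)*(1 + 5*4) = -73*(1 + 20) = -73*21 = -1533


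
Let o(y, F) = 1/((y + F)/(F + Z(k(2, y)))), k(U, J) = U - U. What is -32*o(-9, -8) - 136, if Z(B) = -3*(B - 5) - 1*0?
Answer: -2088/17 ≈ -122.82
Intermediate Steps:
k(U, J) = 0
Z(B) = 15 - 3*B (Z(B) = -3*(-5 + B) + 0 = (15 - 3*B) + 0 = 15 - 3*B)
o(y, F) = (15 + F)/(F + y) (o(y, F) = 1/((y + F)/(F + (15 - 3*0))) = 1/((F + y)/(F + (15 + 0))) = 1/((F + y)/(F + 15)) = 1/((F + y)/(15 + F)) = (15 + F)/(F + y))
-32*o(-9, -8) - 136 = -32*(15 - 8)/(-8 - 9) - 136 = -32*7/(-17) - 136 = -(-32)*7/17 - 136 = -32*(-7/17) - 136 = 224/17 - 136 = -2088/17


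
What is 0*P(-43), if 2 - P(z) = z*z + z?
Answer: 0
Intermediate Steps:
P(z) = 2 - z - z**2 (P(z) = 2 - (z*z + z) = 2 - (z**2 + z) = 2 - (z + z**2) = 2 + (-z - z**2) = 2 - z - z**2)
0*P(-43) = 0*(2 - 1*(-43) - 1*(-43)**2) = 0*(2 + 43 - 1*1849) = 0*(2 + 43 - 1849) = 0*(-1804) = 0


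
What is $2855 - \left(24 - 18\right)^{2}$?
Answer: $2819$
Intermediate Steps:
$2855 - \left(24 - 18\right)^{2} = 2855 - 6^{2} = 2855 - 36 = 2819$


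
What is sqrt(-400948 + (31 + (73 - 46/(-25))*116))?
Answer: I*sqrt(9805889)/5 ≈ 626.29*I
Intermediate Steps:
sqrt(-400948 + (31 + (73 - 46/(-25))*116)) = sqrt(-400948 + (31 + (73 - 46*(-1)/25)*116)) = sqrt(-400948 + (31 + (73 - 1*(-46/25))*116)) = sqrt(-400948 + (31 + (73 + 46/25)*116)) = sqrt(-400948 + (31 + (1871/25)*116)) = sqrt(-400948 + (31 + 217036/25)) = sqrt(-400948 + 217811/25) = sqrt(-9805889/25) = I*sqrt(9805889)/5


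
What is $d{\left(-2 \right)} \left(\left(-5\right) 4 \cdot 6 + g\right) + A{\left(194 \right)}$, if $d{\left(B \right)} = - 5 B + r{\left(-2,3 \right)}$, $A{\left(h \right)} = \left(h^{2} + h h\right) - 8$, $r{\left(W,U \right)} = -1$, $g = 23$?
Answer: $74391$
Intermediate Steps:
$A{\left(h \right)} = -8 + 2 h^{2}$ ($A{\left(h \right)} = \left(h^{2} + h^{2}\right) - 8 = 2 h^{2} - 8 = -8 + 2 h^{2}$)
$d{\left(B \right)} = -1 - 5 B$ ($d{\left(B \right)} = - 5 B - 1 = -1 - 5 B$)
$d{\left(-2 \right)} \left(\left(-5\right) 4 \cdot 6 + g\right) + A{\left(194 \right)} = \left(-1 - -10\right) \left(\left(-5\right) 4 \cdot 6 + 23\right) - \left(8 - 2 \cdot 194^{2}\right) = \left(-1 + 10\right) \left(\left(-20\right) 6 + 23\right) + \left(-8 + 2 \cdot 37636\right) = 9 \left(-120 + 23\right) + \left(-8 + 75272\right) = 9 \left(-97\right) + 75264 = -873 + 75264 = 74391$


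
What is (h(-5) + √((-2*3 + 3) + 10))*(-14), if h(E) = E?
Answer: 70 - 14*√7 ≈ 32.959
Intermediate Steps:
(h(-5) + √((-2*3 + 3) + 10))*(-14) = (-5 + √((-2*3 + 3) + 10))*(-14) = (-5 + √((-6 + 3) + 10))*(-14) = (-5 + √(-3 + 10))*(-14) = (-5 + √7)*(-14) = 70 - 14*√7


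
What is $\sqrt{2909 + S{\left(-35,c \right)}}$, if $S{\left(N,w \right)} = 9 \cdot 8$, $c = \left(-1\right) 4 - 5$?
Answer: $\sqrt{2981} \approx 54.599$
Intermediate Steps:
$c = -9$ ($c = -4 - 5 = -9$)
$S{\left(N,w \right)} = 72$
$\sqrt{2909 + S{\left(-35,c \right)}} = \sqrt{2909 + 72} = \sqrt{2981}$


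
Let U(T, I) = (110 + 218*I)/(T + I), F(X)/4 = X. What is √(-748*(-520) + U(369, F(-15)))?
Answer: √37134282030/309 ≈ 623.63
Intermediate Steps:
F(X) = 4*X
U(T, I) = (110 + 218*I)/(I + T)
√(-748*(-520) + U(369, F(-15))) = √(-748*(-520) + 2*(55 + 109*(4*(-15)))/(4*(-15) + 369)) = √(388960 + 2*(55 + 109*(-60))/(-60 + 369)) = √(388960 + 2*(55 - 6540)/309) = √(388960 + 2*(1/309)*(-6485)) = √(388960 - 12970/309) = √(120175670/309) = √37134282030/309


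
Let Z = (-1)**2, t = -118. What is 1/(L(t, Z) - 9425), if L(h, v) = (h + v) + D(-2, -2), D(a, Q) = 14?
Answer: -1/9528 ≈ -0.00010495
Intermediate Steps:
Z = 1
L(h, v) = 14 + h + v (L(h, v) = (h + v) + 14 = 14 + h + v)
1/(L(t, Z) - 9425) = 1/((14 - 118 + 1) - 9425) = 1/(-103 - 9425) = 1/(-9528) = -1/9528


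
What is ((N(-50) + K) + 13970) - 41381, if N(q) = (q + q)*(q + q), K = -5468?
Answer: -22879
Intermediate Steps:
N(q) = 4*q² (N(q) = (2*q)*(2*q) = 4*q²)
((N(-50) + K) + 13970) - 41381 = ((4*(-50)² - 5468) + 13970) - 41381 = ((4*2500 - 5468) + 13970) - 41381 = ((10000 - 5468) + 13970) - 41381 = (4532 + 13970) - 41381 = 18502 - 41381 = -22879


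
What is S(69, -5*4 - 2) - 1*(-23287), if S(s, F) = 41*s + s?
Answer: 26185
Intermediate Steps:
S(s, F) = 42*s
S(69, -5*4 - 2) - 1*(-23287) = 42*69 - 1*(-23287) = 2898 + 23287 = 26185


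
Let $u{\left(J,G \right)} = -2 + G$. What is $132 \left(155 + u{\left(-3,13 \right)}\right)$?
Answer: $21912$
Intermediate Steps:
$132 \left(155 + u{\left(-3,13 \right)}\right) = 132 \left(155 + \left(-2 + 13\right)\right) = 132 \left(155 + 11\right) = 132 \cdot 166 = 21912$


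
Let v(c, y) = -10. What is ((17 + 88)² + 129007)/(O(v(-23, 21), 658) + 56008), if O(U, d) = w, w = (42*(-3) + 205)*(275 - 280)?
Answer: 140032/55613 ≈ 2.5180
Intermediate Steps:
w = -395 (w = (-126 + 205)*(-5) = 79*(-5) = -395)
O(U, d) = -395
((17 + 88)² + 129007)/(O(v(-23, 21), 658) + 56008) = ((17 + 88)² + 129007)/(-395 + 56008) = (105² + 129007)/55613 = (11025 + 129007)*(1/55613) = 140032*(1/55613) = 140032/55613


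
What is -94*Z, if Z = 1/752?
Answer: -1/8 ≈ -0.12500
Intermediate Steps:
Z = 1/752 ≈ 0.0013298
-94*Z = -94*1/752 = -1/8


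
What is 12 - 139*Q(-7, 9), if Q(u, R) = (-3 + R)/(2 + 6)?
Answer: -369/4 ≈ -92.250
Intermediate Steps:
Q(u, R) = -3/8 + R/8 (Q(u, R) = (-3 + R)/8 = (-3 + R)*(1/8) = -3/8 + R/8)
12 - 139*Q(-7, 9) = 12 - 139*(-3/8 + (1/8)*9) = 12 - 139*(-3/8 + 9/8) = 12 - 139*3/4 = 12 - 417/4 = -369/4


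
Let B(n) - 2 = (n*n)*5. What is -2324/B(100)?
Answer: -1162/25001 ≈ -0.046478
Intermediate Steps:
B(n) = 2 + 5*n**2 (B(n) = 2 + (n*n)*5 = 2 + n**2*5 = 2 + 5*n**2)
-2324/B(100) = -2324/(2 + 5*100**2) = -2324/(2 + 5*10000) = -2324/(2 + 50000) = -2324/50002 = -2324*1/50002 = -1162/25001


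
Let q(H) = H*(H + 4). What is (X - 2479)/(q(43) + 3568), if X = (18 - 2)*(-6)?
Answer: -2575/5589 ≈ -0.46073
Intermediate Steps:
X = -96 (X = 16*(-6) = -96)
q(H) = H*(4 + H)
(X - 2479)/(q(43) + 3568) = (-96 - 2479)/(43*(4 + 43) + 3568) = -2575/(43*47 + 3568) = -2575/(2021 + 3568) = -2575/5589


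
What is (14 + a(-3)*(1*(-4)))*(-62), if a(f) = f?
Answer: -1612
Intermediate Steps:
(14 + a(-3)*(1*(-4)))*(-62) = (14 - 3*(-4))*(-62) = (14 + 12)*(-62) = 26*(-62) = -1612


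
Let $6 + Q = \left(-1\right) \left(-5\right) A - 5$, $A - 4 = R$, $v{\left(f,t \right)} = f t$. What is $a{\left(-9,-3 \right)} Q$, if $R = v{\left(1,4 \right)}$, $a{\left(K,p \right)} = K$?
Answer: $-261$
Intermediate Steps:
$R = 4$ ($R = 1 \cdot 4 = 4$)
$A = 8$ ($A = 4 + 4 = 8$)
$Q = 29$ ($Q = -6 - \left(5 - \left(-1\right) \left(-5\right) 8\right) = -6 + \left(5 \cdot 8 - 5\right) = -6 + \left(40 - 5\right) = -6 + 35 = 29$)
$a{\left(-9,-3 \right)} Q = \left(-9\right) 29 = -261$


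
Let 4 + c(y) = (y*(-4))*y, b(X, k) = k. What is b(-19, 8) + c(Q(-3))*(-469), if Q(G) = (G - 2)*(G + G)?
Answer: 1690284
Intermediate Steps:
Q(G) = 2*G*(-2 + G) (Q(G) = (-2 + G)*(2*G) = 2*G*(-2 + G))
c(y) = -4 - 4*y² (c(y) = -4 + (y*(-4))*y = -4 + (-4*y)*y = -4 - 4*y²)
b(-19, 8) + c(Q(-3))*(-469) = 8 + (-4 - 4*36*(-2 - 3)²)*(-469) = 8 + (-4 - 4*(2*(-3)*(-5))²)*(-469) = 8 + (-4 - 4*30²)*(-469) = 8 + (-4 - 4*900)*(-469) = 8 + (-4 - 3600)*(-469) = 8 - 3604*(-469) = 8 + 1690276 = 1690284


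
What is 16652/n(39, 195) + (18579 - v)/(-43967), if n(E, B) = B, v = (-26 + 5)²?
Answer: 728601574/8573565 ≈ 84.982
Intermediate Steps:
v = 441 (v = (-21)² = 441)
16652/n(39, 195) + (18579 - v)/(-43967) = 16652/195 + (18579 - 1*441)/(-43967) = 16652*(1/195) + (18579 - 441)*(-1/43967) = 16652/195 + 18138*(-1/43967) = 16652/195 - 18138/43967 = 728601574/8573565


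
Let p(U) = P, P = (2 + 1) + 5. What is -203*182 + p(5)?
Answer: -36938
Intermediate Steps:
P = 8 (P = 3 + 5 = 8)
p(U) = 8
-203*182 + p(5) = -203*182 + 8 = -36946 + 8 = -36938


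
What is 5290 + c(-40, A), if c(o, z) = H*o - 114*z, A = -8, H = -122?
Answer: 11082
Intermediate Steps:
c(o, z) = -122*o - 114*z
5290 + c(-40, A) = 5290 + (-122*(-40) - 114*(-8)) = 5290 + (4880 + 912) = 5290 + 5792 = 11082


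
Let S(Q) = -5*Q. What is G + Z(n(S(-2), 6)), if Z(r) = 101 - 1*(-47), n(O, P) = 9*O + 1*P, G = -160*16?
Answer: -2412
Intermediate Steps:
G = -2560
n(O, P) = P + 9*O (n(O, P) = 9*O + P = P + 9*O)
Z(r) = 148 (Z(r) = 101 + 47 = 148)
G + Z(n(S(-2), 6)) = -2560 + 148 = -2412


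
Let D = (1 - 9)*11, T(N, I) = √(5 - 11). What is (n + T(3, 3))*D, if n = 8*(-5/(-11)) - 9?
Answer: 472 - 88*I*√6 ≈ 472.0 - 215.56*I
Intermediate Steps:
T(N, I) = I*√6 (T(N, I) = √(-6) = I*√6)
n = -59/11 (n = 8*(-5*(-1/11)) - 9 = 8*(5/11) - 9 = 40/11 - 9 = -59/11 ≈ -5.3636)
D = -88 (D = -8*11 = -88)
(n + T(3, 3))*D = (-59/11 + I*√6)*(-88) = 472 - 88*I*√6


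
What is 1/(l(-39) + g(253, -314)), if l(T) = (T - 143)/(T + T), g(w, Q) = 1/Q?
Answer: 942/2195 ≈ 0.42916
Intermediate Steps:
l(T) = (-143 + T)/(2*T) (l(T) = (-143 + T)/((2*T)) = (-143 + T)*(1/(2*T)) = (-143 + T)/(2*T))
1/(l(-39) + g(253, -314)) = 1/((1/2)*(-143 - 39)/(-39) + 1/(-314)) = 1/((1/2)*(-1/39)*(-182) - 1/314) = 1/(7/3 - 1/314) = 1/(2195/942) = 942/2195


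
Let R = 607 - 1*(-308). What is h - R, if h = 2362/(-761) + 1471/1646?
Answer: -1148902911/1252606 ≈ -917.21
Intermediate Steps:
h = -2768421/1252606 (h = 2362*(-1/761) + 1471*(1/1646) = -2362/761 + 1471/1646 = -2768421/1252606 ≈ -2.2101)
R = 915 (R = 607 + 308 = 915)
h - R = -2768421/1252606 - 1*915 = -2768421/1252606 - 915 = -1148902911/1252606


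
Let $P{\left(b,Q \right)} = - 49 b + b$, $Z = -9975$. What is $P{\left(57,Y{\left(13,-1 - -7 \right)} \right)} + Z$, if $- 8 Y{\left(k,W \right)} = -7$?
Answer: $-12711$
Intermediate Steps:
$Y{\left(k,W \right)} = \frac{7}{8}$ ($Y{\left(k,W \right)} = \left(- \frac{1}{8}\right) \left(-7\right) = \frac{7}{8}$)
$P{\left(b,Q \right)} = - 48 b$
$P{\left(57,Y{\left(13,-1 - -7 \right)} \right)} + Z = \left(-48\right) 57 - 9975 = -2736 - 9975 = -12711$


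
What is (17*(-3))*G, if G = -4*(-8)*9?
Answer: -14688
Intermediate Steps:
G = 288 (G = 32*9 = 288)
(17*(-3))*G = (17*(-3))*288 = -51*288 = -14688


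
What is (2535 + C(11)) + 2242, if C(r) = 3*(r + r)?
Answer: 4843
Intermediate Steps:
C(r) = 6*r (C(r) = 3*(2*r) = 6*r)
(2535 + C(11)) + 2242 = (2535 + 6*11) + 2242 = (2535 + 66) + 2242 = 2601 + 2242 = 4843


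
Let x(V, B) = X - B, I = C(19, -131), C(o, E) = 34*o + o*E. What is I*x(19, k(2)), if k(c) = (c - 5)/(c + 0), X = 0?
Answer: -5529/2 ≈ -2764.5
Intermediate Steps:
C(o, E) = 34*o + E*o
k(c) = (-5 + c)/c
I = -1843 (I = 19*(34 - 131) = 19*(-97) = -1843)
x(V, B) = -B (x(V, B) = 0 - B = -B)
I*x(19, k(2)) = -(-1843)*(-5 + 2)/2 = -(-1843)*(½)*(-3) = -(-1843)*(-3)/2 = -1843*3/2 = -5529/2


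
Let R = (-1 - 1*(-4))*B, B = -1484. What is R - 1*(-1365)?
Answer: -3087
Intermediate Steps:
R = -4452 (R = (-1 - 1*(-4))*(-1484) = (-1 + 4)*(-1484) = 3*(-1484) = -4452)
R - 1*(-1365) = -4452 - 1*(-1365) = -4452 + 1365 = -3087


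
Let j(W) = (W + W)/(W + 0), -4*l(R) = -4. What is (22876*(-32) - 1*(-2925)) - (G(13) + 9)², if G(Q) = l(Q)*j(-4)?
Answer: -729228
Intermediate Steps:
l(R) = 1 (l(R) = -¼*(-4) = 1)
j(W) = 2 (j(W) = (2*W)/W = 2)
G(Q) = 2 (G(Q) = 1*2 = 2)
(22876*(-32) - 1*(-2925)) - (G(13) + 9)² = (22876*(-32) - 1*(-2925)) - (2 + 9)² = (-732032 + 2925) - 1*11² = -729107 - 1*121 = -729107 - 121 = -729228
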